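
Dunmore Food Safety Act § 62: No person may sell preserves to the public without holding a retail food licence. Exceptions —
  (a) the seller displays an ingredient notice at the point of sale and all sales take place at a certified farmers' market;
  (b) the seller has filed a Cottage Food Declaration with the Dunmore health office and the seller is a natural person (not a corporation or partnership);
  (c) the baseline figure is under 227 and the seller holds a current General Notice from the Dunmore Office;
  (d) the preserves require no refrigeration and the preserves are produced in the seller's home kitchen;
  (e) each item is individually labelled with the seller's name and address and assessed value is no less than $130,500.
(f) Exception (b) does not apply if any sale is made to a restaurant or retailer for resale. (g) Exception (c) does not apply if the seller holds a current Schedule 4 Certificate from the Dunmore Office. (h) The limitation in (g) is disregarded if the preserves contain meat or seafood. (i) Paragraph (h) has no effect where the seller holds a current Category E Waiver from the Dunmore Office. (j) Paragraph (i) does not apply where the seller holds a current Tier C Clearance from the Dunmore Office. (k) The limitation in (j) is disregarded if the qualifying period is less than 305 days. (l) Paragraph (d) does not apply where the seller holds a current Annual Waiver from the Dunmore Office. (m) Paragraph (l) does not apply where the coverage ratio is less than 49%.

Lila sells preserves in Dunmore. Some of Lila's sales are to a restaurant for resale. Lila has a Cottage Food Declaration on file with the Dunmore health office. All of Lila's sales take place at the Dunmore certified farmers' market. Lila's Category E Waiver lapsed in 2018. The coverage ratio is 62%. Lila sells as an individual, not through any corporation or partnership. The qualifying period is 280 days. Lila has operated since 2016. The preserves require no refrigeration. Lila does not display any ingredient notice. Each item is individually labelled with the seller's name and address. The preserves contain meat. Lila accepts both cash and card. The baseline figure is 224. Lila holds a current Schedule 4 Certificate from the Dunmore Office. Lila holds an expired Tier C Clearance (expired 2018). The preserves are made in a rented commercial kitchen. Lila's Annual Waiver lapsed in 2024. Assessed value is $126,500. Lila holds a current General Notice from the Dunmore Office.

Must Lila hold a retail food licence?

Exception (a) requires that the seller displays an ingredient notice at the point of sale; but no ingredient notice is displayed, so (a) is unavailable.
Exception (b): a Cottage Food Declaration is on file; the seller is a natural person — every condition holds. But applying paragraph (f): (f) operates against (b): some sales are to a restaurant for resale. So (b) is unavailable.
Exception (c) is satisfied on its face — the baseline figure is 224, under the 227 limit; a current General Notice is held. Applying paragraphs (g)–(k): (g) applies (a current Schedule 4 Certificate is held), but is overridden by (h): (h) is engaged — the preserves contain meat. (i), which would lift (h), does not operate here — no current Category E Waiver is held. Exception (c) stands.
Exception (d) requires that the preserves are produced in the seller's home kitchen; but the preserves are made in a commercial kitchen, not a home kitchen, so (d) is unavailable.
Exception (e) requires that assessed value is no less than $130,500; but assessed value is $126,500, short of $130,500, so (e) is unavailable.

No — exception (c) applies; Lila is not required to hold a retail food licence.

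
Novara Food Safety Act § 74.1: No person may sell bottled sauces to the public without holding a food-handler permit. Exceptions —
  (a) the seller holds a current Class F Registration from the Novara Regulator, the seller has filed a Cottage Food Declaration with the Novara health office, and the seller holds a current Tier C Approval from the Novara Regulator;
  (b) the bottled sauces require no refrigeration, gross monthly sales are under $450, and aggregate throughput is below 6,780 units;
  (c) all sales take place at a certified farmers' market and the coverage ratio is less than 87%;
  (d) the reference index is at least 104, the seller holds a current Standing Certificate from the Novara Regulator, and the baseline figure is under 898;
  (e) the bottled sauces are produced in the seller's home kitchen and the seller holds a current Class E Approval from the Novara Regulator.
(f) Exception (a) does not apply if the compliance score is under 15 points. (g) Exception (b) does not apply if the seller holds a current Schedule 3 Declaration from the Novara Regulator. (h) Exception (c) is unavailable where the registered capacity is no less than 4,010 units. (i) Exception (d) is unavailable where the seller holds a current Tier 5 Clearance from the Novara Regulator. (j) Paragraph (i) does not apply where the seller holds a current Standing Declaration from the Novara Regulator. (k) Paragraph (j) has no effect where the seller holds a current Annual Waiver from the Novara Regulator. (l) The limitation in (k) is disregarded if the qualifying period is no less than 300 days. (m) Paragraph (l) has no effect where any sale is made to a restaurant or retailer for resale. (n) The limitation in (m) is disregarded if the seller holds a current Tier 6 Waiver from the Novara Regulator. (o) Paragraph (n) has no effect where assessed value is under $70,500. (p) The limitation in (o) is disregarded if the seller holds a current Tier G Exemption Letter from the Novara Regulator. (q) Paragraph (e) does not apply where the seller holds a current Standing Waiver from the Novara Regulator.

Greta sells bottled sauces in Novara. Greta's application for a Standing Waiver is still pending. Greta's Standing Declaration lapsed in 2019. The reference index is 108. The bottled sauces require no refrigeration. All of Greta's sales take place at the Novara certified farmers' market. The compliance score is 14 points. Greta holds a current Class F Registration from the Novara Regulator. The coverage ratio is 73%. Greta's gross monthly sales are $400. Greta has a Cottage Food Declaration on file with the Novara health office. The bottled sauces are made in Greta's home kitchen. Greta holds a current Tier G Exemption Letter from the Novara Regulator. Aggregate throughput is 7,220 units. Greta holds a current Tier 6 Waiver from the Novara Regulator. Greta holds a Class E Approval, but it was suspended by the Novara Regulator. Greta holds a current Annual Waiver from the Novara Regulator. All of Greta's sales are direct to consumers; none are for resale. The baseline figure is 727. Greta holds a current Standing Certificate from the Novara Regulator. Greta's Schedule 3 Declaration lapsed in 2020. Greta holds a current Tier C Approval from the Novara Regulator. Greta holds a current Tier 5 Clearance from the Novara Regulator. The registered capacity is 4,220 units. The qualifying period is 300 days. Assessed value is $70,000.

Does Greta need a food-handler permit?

Exception (a): a current Class F Registration is held; a Cottage Food Declaration is on file; a current Tier C Approval is held — every condition holds. But applying paragraph (f): (f) operates against (a): the compliance score is 14 points, under the 15 points limit. (a) is therefore removed.
Exception (b) requires that aggregate throughput is below 6,780 units; but aggregate throughput is 7,220 units, not below 6,780 units, so (b) is unavailable.
All of (c)'s requirements are met (all sales are at a certified farmers' market; the coverage ratio is 73%, less than the 87% limit). Turning to paragraph (h): (h) operates against (c): the registered capacity is 4,220 units, meeting the 4,010 units threshold. So (c) is unavailable.
All of (d)'s requirements are met (the reference index is 108, meeting the 104 threshold; a current Standing Certificate is held; the baseline figure is 727, under the 898 limit). Turning to paragraphs (i)–(p): (i) is triggered — a current Tier 5 Clearance is held. (j), which would lift (i), is not triggered — no current Standing Declaration is held. So (d) is unavailable.
Exception (e) does not apply: there is no Class E Approval in force.
None of the exceptions is available; § 74.1 applies in full.

Yes — Greta must hold a food-handler permit.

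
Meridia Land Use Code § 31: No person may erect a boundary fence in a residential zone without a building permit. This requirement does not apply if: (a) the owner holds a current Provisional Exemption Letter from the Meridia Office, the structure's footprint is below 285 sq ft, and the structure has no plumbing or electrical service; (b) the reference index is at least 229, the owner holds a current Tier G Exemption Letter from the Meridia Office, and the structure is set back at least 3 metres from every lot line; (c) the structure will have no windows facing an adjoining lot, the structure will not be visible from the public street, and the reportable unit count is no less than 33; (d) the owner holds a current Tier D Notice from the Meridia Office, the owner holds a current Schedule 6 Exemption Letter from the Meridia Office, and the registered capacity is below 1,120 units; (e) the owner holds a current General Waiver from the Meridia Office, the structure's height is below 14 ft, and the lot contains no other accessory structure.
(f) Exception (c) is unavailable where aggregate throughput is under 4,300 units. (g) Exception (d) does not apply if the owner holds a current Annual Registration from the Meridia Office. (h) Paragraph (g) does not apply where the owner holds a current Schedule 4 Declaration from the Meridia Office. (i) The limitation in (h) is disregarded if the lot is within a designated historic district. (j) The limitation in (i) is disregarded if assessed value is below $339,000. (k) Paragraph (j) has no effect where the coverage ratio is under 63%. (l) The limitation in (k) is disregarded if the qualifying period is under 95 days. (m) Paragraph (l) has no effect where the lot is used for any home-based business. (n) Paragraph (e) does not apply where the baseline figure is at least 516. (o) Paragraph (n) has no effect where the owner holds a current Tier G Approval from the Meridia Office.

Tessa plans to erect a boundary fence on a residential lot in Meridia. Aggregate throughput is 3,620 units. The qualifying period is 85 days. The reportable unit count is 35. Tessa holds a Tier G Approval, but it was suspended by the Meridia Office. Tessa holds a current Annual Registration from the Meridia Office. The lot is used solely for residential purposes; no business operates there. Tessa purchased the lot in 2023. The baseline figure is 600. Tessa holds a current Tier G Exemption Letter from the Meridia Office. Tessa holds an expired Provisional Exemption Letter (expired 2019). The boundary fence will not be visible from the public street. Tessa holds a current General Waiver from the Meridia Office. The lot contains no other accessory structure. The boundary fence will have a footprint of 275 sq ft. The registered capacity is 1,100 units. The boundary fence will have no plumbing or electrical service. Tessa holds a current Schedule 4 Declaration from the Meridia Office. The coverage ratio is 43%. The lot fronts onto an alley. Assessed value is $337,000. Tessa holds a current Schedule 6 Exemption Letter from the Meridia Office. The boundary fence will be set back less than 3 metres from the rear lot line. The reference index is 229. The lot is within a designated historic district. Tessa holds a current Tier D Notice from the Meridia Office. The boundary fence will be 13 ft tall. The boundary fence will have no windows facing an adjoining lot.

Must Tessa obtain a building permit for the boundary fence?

Exception (a) does not apply: there is no Provisional Exemption Letter in force.
Exception (b) does not apply: the rear setback is under 3 m.
Exception (c): no windows face an adjoining lot; the structure will not be visible from the street; the reportable unit count is 35, meeting the 33 threshold — every condition holds. But: (f) operates against (c): aggregate throughput is 3,620 units, under the 4,300 units limit. (c) is therefore removed.
Exception (d)'s conditions are all satisfied: a current Tier D Notice is held; a current Schedule 6 Exemption Letter is held; the registered capacity is 1,100 units, below the 1,120 units limit. As to paragraphs (g)–(m): (g) would limit (d) — a current Annual Registration is held — but (h) sets (g) aside: (h) is engaged — a current Schedule 4 Declaration is held. (i) operates (the lot is in a historic district), but yields to (j): (j) operates against (i): assessed value is $337,000, below the $339,000 limit. (k) would limit (j) — the coverage ratio is 43%, under the 63% limit — but (l) sets (k) aside: (l) operates against (k): the qualifying period is 85 days, under the 95 days limit. (m) is not engaged (the lot is solely residential), so (l) stands. (d) remains available.
Exception (e) is satisfied on its face — a current General Waiver is held; the structure's height is 13 ft, below the 14 ft limit; the lot has no other accessory structure. However, paragraphs (n)–(o) must be considered: (n) operates against (e): the baseline figure is 600, meeting the 516 threshold. (o) is not engaged (there is no Tier G Approval in force), so (n) stands. So (e) is unavailable.

No — exception (d) applies; Tessa does not need a building permit.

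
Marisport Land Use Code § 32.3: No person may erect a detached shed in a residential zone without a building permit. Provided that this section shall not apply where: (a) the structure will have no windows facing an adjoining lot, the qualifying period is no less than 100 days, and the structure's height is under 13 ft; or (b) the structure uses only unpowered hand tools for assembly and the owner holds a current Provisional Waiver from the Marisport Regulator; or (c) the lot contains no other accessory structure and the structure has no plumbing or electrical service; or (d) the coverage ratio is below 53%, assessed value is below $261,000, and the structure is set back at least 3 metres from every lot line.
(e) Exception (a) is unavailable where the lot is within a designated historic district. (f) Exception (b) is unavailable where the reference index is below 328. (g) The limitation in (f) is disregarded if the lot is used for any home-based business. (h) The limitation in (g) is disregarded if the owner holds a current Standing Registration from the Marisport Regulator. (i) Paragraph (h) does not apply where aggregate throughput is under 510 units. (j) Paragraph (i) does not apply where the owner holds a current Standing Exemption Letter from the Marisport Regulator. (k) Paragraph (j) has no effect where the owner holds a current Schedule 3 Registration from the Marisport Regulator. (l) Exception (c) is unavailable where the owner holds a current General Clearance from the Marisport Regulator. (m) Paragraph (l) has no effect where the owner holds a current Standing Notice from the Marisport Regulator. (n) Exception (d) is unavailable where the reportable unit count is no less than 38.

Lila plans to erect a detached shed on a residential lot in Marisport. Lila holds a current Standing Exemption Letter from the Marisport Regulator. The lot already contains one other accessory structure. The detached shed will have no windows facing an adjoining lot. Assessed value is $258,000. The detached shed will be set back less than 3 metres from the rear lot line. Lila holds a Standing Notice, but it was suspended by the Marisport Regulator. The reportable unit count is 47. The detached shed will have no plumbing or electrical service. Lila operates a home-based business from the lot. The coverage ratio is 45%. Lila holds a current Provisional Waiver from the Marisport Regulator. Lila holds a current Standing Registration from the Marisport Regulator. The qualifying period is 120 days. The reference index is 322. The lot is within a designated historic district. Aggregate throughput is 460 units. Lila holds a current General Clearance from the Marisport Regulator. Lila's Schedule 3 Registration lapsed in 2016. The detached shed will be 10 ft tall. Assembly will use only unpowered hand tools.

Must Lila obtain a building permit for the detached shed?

Yes — Lila must obtain a building permit.

All of (a)'s requirements are met (no windows face an adjoining lot; the qualifying period is 120 days, meeting the 100 days threshold; the structure's height is 10 ft, under the 13 ft limit). But applying paragraph (e): (e) operates — the lot is in a historic district. So (a) is unavailable.
Exception (b): assembly uses only hand tools; a current Provisional Waiver is held — every condition holds. But applying paragraphs (f)–(k): (f) operates — the reference index is 322, below the 328 limit. (g) is engaged (a home-based business operates on the lot), but is overridden by (h): (h) operates — a current Standing Registration is held. (i) operates (aggregate throughput is 460 units, under the 510 units limit), but is overridden by (j): (j) is triggered — a current Standing Exemption Letter is held. (k), which would lift (j), is not engaged — no current Schedule 3 Registration is held. (b) is therefore removed.
Exception (c) does not apply: the lot already has another accessory structure.
Exception (d) fails — the rear setback is under 3 m.
No exception is made out. Lila falls within the general rule.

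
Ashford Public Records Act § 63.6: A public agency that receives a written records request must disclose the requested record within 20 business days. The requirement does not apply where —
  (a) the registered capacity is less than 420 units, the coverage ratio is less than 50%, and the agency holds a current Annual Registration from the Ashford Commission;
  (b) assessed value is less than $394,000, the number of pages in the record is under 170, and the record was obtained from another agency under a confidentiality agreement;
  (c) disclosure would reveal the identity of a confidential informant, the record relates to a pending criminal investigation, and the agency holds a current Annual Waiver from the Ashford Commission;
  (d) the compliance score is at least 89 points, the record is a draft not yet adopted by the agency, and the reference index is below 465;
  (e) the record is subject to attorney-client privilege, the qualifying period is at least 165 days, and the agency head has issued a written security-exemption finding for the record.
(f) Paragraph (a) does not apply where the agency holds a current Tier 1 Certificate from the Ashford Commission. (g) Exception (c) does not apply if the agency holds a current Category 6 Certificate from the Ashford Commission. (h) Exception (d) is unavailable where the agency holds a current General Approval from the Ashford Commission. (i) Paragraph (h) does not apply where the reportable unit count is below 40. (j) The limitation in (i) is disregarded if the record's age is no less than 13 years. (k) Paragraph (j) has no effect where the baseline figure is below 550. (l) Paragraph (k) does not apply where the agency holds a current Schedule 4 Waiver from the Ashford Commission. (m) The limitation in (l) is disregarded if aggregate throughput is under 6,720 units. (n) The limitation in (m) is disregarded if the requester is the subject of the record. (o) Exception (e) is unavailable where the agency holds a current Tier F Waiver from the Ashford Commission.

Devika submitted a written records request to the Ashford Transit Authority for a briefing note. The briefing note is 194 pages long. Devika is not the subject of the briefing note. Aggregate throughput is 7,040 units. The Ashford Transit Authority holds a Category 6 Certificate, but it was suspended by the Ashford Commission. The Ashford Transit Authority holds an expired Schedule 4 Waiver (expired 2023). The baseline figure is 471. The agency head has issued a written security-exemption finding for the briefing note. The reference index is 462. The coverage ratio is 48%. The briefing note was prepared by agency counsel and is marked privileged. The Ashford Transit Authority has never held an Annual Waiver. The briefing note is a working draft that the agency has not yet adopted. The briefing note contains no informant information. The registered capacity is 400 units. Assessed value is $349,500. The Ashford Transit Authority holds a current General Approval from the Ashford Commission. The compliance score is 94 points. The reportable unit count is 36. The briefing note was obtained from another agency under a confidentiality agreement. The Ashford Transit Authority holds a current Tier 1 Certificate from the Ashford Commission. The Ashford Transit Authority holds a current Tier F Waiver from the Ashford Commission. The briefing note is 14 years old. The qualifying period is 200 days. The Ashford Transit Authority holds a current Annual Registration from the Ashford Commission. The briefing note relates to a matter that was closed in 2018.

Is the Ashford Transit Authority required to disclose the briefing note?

No — exception (d) applies; the Ashford Transit Authority is not required to disclose the briefing note.

All of (a)'s requirements are met (the registered capacity is 400 units, less than the 420 units limit; the coverage ratio is 48%, less than the 50% limit; a current Annual Registration is held). But applying paragraph (f): (f) is engaged — a current Tier 1 Certificate is held. (a) is therefore removed.
Exception (b) requires that the number of pages in the record is under 170; but the number of pages in the record is 194, not under 170, so (b) is unavailable.
Exception (c) requires that disclosure would reveal the identity of a confidential informant; but the briefing note contains no informant information, so (c) is unavailable.
All of (d)'s requirements are met (the compliance score is 94 points, meeting the 89 points threshold; the briefing note is an unadopted draft; the reference index is 462, below the 465 limit). Considering the limiting provisions: (h) would limit (d) — a current General Approval is held — but (i) sets (h) aside: (i) applies — the reportable unit count is 36, below the 40 limit. (j) would limit (i) — the record's age is 14 years, meeting the 13 years threshold — but (k) sets (j) aside: (k) operates — the baseline figure is 471, below the 550 limit. (l), which would lift (k), is inapplicable — no current Schedule 4 Waiver is held. (d) remains available.
Exception (e) is satisfied on its face — the briefing note is privileged; the qualifying period is 200 days, meeting the 165 days threshold; a written security-exemption finding has been issued. However, paragraph (o) must be considered: (o) operates against (e): a current Tier F Waiver is held. So (e) is unavailable.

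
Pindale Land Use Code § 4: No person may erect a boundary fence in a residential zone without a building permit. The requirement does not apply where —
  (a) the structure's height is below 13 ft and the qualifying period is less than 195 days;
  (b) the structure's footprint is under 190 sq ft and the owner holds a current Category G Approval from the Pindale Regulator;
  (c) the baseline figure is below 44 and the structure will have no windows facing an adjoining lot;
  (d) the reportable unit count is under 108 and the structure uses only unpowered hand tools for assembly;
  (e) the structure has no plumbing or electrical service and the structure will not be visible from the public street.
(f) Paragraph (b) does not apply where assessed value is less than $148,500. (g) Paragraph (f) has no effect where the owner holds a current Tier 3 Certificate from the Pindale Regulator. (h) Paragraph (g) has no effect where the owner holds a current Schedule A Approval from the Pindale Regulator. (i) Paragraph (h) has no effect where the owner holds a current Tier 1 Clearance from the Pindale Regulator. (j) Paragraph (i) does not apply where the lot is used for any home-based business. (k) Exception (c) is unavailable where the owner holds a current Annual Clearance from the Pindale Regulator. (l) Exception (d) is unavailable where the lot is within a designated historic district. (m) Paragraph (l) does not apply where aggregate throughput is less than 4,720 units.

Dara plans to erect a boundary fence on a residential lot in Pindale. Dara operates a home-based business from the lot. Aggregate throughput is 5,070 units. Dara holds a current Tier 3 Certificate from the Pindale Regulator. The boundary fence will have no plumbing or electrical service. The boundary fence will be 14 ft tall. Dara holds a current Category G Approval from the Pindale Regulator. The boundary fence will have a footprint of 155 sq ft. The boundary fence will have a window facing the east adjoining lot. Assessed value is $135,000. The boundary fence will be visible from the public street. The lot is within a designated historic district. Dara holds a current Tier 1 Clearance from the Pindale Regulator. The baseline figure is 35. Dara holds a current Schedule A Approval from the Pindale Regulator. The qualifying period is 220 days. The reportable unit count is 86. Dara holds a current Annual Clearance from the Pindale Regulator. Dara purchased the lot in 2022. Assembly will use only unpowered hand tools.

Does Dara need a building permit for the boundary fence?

Exception (a) does not apply: the structure's height is 14 ft, not below 13 ft.
Exception (b) is satisfied on its face — the structure's footprint is 155 sq ft, under the 190 sq ft limit; a current Category G Approval is held. But: (f) is triggered — assessed value is $135,000, less than the $148,500 limit. (g) is triggered (a current Tier 3 Certificate is held), but is overridden by (h): (h) is triggered — a current Schedule A Approval is held. (i) operates (a current Tier 1 Clearance is held), but is overridden by (j): (j) is triggered — a home-based business operates on the lot. So (b) is unavailable.
Exception (c) requires that the structure will have no windows facing an adjoining lot; but a window faces an adjoining lot, so (c) is unavailable.
All of (d)'s requirements are met (the reportable unit count is 86, under the 108 limit; assembly uses only hand tools). Turning to paragraphs (l)–(m): (l) is engaged — the lot is in a historic district. (m), which would lift (l), is inapplicable — aggregate throughput is 5,070 units, not less than 4,720 units. (d) is therefore removed.
Exception (e) fails — the structure will be visible from the street.
No exception displaces § 4.

Yes — Dara must obtain a building permit.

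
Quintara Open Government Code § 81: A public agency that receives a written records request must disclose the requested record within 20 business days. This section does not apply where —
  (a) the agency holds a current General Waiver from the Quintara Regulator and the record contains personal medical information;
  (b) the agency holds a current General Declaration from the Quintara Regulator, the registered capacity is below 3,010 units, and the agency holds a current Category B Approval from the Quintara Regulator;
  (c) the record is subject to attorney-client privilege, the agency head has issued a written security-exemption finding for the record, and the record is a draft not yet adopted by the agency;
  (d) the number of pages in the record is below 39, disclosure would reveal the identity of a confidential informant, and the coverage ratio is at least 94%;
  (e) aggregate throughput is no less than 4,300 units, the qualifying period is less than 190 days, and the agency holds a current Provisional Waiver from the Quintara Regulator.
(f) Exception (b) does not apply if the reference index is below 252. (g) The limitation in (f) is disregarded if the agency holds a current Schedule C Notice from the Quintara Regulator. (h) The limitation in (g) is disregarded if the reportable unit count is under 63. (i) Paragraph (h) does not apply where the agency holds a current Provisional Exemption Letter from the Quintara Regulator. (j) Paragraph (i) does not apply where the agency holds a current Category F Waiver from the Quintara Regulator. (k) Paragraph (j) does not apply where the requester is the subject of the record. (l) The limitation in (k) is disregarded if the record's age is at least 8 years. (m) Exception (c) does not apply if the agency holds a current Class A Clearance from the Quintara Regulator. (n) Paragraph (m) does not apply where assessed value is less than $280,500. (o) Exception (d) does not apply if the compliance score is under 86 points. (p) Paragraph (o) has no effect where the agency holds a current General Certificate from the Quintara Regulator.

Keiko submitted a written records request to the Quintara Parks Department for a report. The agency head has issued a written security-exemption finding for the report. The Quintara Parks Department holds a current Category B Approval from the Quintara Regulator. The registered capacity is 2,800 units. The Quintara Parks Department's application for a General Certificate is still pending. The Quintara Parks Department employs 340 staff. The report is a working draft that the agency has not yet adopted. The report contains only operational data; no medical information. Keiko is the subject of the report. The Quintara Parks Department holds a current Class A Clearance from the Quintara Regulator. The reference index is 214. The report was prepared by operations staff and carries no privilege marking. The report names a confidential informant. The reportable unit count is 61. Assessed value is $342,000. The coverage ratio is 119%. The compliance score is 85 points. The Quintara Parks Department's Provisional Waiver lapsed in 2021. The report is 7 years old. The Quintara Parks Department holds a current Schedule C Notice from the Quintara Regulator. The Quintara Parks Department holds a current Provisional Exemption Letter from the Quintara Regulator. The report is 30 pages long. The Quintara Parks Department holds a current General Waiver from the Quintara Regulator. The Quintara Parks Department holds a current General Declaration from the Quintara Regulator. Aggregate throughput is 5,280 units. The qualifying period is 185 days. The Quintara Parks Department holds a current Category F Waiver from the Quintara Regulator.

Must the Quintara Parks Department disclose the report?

No — exception (b) applies; the Quintara Parks Department is not required to disclose the report.

Exception (a) does not apply: the report contains only operational data.
Exception (b): a current General Declaration is held; the registered capacity is 2,800 units, below the 3,010 units limit; a current Category B Approval is held — every condition holds. Considering the limiting provisions: (f) would limit (b) — the reference index is 214, below the 252 limit — but (g) sets (f) aside: (g) operates against (f): a current Schedule C Notice is held. (h) would limit (g) — the reportable unit count is 61, under the 63 limit — but (i) sets (h) aside: (i) operates against (h): a current Provisional Exemption Letter is held. (j) would limit (i) — a current Category F Waiver is held — but (k) sets (j) aside: (k) operates against (j): Keiko is the subject of the report. (l), which would lift (k), is not engaged — the record's age is 7 years, short of 8 years. Exception (b) stands.
Exception (c) requires that the record is subject to attorney-client privilege; but the report carries no privilege marking, so (c) is unavailable.
Exception (d)'s conditions are all satisfied: the number of pages in the record is 30, below the 39 limit; the report names a confidential informant; the coverage ratio is 119%, meeting the 94% threshold. Turning to paragraphs (o)–(p): (o) is triggered — the compliance score is 85 points, under the 86 points limit. (p) is not engaged (there is no General Certificate in force), so (o) stands. (d) is therefore removed.
Exception (e) does not apply: there is no Provisional Waiver in force.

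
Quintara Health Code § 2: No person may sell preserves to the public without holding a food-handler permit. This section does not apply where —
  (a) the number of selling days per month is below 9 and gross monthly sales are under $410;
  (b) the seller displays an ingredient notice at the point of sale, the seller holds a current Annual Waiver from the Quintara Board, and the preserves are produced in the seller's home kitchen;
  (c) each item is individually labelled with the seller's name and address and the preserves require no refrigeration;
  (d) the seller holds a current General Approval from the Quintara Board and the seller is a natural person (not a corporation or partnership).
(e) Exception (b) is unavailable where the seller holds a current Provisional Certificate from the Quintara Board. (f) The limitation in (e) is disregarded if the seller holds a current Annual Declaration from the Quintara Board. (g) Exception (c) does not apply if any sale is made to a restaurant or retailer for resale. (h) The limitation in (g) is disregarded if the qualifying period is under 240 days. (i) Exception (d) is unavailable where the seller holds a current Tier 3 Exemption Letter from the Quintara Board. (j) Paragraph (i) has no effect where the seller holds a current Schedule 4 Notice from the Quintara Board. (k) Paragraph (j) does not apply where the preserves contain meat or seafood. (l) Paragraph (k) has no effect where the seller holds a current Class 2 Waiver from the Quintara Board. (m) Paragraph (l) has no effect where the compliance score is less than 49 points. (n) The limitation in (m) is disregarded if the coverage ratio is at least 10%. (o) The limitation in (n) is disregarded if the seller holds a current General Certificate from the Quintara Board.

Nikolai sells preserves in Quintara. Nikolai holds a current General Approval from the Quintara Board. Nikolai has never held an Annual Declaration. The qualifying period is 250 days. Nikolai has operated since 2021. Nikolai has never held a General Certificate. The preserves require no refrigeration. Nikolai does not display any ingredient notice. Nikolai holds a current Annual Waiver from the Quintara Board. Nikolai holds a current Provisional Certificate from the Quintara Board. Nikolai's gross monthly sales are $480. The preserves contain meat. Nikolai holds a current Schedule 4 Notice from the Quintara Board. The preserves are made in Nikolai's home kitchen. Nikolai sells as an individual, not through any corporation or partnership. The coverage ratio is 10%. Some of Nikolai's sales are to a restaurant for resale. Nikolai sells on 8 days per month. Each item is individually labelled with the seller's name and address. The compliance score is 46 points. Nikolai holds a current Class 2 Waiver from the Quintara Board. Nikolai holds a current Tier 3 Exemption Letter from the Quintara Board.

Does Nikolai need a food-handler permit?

Exception (a) fails — gross monthly sales are $480, not under $410.
Exception (b) fails — no ingredient notice is displayed.
Exception (c): items are individually labelled; the preserves are shelf-stable — every condition holds. But: (g) operates — some sales are to a restaurant for resale. (h) is not triggered (the qualifying period is 250 days, not under 240 days), so (g) stands. (c) is therefore removed.
Exception (d): a current General Approval is held; the seller is a natural person — every condition holds. Applying paragraphs (i)–(o): (i) is triggered (a current Tier 3 Exemption Letter is held), but is displaced by (j): (j) applies — a current Schedule 4 Notice is held. (k) applies (the preserves contain meat), but is overridden by (l): (l) is engaged — a current Class 2 Waiver is held. (m) applies (the compliance score is 46 points, less than the 49 points limit), but is overridden by (n): (n) is engaged — the coverage ratio is 10%, meeting the 10% threshold. (o) does not operate here (there is no General Certificate in force), so (n) stands. So (d) applies.

No — exception (d) applies; Nikolai is not required to hold a food-handler permit.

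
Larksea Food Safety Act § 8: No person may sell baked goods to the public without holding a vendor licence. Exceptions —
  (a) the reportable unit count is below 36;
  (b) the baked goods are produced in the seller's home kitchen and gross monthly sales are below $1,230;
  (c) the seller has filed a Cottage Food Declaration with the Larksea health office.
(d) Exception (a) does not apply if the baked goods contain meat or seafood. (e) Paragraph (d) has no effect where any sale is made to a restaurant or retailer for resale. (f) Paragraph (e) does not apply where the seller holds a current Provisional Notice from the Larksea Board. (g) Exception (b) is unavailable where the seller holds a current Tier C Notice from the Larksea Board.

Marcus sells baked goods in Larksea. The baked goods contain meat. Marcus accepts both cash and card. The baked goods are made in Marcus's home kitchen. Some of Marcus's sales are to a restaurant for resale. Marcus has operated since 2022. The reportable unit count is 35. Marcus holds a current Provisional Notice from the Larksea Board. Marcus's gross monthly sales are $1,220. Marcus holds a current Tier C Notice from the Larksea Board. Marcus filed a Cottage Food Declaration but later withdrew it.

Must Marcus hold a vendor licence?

Exception (a)'s conditions are all satisfied: the reportable unit count is 35, below the 36 limit. However, paragraphs (d)–(f) must be considered: (d) is triggered — the baked goods contain meat. (e) would limit (d) — some sales are to a restaurant for resale — but (f) sets (e) aside: (f) operates against (e): a current Provisional Notice is held. (a) is therefore removed.
Exception (b) is satisfied on its face — the baked goods are home-kitchen produced; gross monthly sales are $1,220, below the $1,230 limit. Turning to paragraph (g): (g) is triggered — a current Tier C Notice is held. (b) is therefore removed.
Exception (c) does not apply: the Cottage Food Declaration was withdrawn.
No exception is made out. Marcus falls within the general rule.

Yes — Marcus must hold a vendor licence.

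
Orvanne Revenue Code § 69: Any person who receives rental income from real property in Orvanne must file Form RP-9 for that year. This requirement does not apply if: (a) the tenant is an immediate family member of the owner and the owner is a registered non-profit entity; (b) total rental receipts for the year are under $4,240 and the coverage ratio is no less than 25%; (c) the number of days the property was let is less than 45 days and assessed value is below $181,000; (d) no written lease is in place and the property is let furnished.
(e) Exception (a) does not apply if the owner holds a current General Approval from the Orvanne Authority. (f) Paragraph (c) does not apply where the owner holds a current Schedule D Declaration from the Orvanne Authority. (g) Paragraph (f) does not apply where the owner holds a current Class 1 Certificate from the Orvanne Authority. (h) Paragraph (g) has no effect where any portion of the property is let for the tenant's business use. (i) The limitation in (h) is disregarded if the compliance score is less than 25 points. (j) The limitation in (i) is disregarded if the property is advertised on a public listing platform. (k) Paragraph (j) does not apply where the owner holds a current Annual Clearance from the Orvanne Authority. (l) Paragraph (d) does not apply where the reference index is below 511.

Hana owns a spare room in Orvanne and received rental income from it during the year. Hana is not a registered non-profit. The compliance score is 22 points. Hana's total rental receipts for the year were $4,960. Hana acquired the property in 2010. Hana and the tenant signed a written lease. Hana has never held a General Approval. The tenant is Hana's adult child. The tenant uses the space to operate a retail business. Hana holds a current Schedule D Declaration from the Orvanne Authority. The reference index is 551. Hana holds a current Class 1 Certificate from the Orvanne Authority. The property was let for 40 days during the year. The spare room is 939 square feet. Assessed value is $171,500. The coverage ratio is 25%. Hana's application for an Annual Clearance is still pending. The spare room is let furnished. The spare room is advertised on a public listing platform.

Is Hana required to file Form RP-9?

Yes — Hana must file Form RP-9.

Exception (a) does not apply: Hana is not a registered non-profit.
Exception (b) does not apply: total rental receipts for the year are $4,960, not under $4,240.
Exception (c): the number of days the property was let is 40 days, less than the 45 days limit; assessed value is $171,500, below the $181,000 limit — every condition holds. Turning to paragraphs (f)–(k): (f) operates — a current Schedule D Declaration is held. (g) is triggered (a current Class 1 Certificate is held), but is set aside by (h): (h) applies — the space is let for business use. (i) would limit (h) — the compliance score is 22 points, less than the 25 points limit — but (j) sets (i) aside: (j) is triggered — the property is publicly advertised. (k), which would lift (j), is not triggered — there is no Annual Clearance in force. (c) is therefore removed.
Exception (d) does not apply: a written lease is in place.
No exception applies. The general rule governs.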